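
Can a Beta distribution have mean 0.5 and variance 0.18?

For any Beta, Var(X) < E[X]·(1−E[X]).
Here μ(1−μ) = 0.5×0.5 = 0.25, and 0.18 < 0.25.

Yes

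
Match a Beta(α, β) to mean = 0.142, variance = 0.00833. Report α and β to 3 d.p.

α = 1.935, β = 11.691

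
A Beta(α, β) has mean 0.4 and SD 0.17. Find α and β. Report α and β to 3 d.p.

σ² = 0.17² = 0.0289.
With s = α+β, Var = μ(1−μ)/(s+1), so s+1 = (0.4×0.6)/0.0289 = 8.3045 and s = 7.3045.
α = μs = 2.922, β = (1−μ)s = 4.383.

α = 2.922, β = 4.383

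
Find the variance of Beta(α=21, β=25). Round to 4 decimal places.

0.0053

μ = 21/46 = 0.456522; Var = μ(1−μ)/(α+β+1) = 0.2481096/47 = 0.0053.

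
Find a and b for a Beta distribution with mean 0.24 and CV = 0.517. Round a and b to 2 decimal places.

a = 2.60, b = 8.24

σ = CV·μ = 0.517×0.24 = 0.12408, so σ² = 0.015396.
s+1 = μ(1−μ)/σ² = 0.1824/0.015396 = 11.8474, so s = a+b = 10.8474.
a = μs = 2.60, b = (1−μ)s = 8.24.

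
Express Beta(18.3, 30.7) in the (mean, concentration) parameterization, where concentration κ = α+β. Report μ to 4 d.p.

κ = α+β = 18.3+30.7 = 49.0; μ = α/κ = 18.3/49.0 = 0.3735.

μ = 0.3735, κ = 49.0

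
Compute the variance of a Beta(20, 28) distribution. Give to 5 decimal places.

0.00496

μ = 20/48 = 0.416667; Var = μ(1−μ)/(α+β+1) = 0.2430556/49 = 0.00496.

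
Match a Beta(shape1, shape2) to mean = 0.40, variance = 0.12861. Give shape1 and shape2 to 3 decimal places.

shape1 = 0.346, shape2 = 0.520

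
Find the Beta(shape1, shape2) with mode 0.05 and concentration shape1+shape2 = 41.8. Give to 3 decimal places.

Since the density peak of Beta(shape1,shape2) is at (shape1−1)/(shape1+shape2−2),
shape1 = 1 + 0.05(41.8−2) = 2.990 and shape2 = 41.8 − 2.990 = 38.810.

shape1 = 2.990, shape2 = 38.810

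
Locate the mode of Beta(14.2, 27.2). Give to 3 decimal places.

The density x^(α−1)(1−x)^(β−1) is maximised at (α−1)/(α+β−2) = 13.2/39.4 = 0.335.

0.335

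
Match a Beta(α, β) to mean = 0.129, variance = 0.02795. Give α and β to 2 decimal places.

α = 0.39, β = 2.63

By moment matching, α+β = μ(1−μ)/σ² − 1 = (0.129·0.871)/0.02795 − 1 = 4.0200 − 1 = 3.0200.
Since α/(α+β) = μ, α = 0.129·3.0200 = 0.39 and β = 0.871·3.0200 = 2.63.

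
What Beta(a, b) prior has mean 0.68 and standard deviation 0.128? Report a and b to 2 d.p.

a = 8.35, b = 3.93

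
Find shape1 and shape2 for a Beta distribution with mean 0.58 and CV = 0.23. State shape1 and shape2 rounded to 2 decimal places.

shape1 = 7.36, shape2 = 5.33

Var = (CV·μ)² = (0.23×0.58)² = 0.017796.
shape1+shape2 = μ(1−μ)/Var − 1 = 0.2436/0.017796 − 1 = 12.6888.
Thus shape1 = 0.58·12.6888 = 7.36 and shape2 = 0.42·12.6888 = 5.33.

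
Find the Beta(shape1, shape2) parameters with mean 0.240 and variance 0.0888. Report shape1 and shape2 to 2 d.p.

shape1 = 0.25, shape2 = 0.80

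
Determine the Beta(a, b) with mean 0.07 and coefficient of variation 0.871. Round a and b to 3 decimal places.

a = 1.156, b = 15.357

σ = CV·μ = 0.871×0.07 = 0.06097, so σ² = 0.003717.
s+1 = μ(1−μ)/σ² = 0.0651/0.003717 = 17.5125, so s = a+b = 16.5125.
a = μs = 1.156, b = (1−μ)s = 15.357.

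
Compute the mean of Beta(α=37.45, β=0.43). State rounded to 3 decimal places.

0.989

The Beta mean is α/(α+β) = 37.45/(37.45+0.43) = 0.989.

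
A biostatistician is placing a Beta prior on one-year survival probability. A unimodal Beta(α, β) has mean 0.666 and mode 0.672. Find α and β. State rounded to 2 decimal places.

α = 38.18, β = 19.15

Let s = α+β. Mean gives α = μs = 0.666s; mode gives (α−1)/(s−2) = 0.672.
Substituting: 0.666s − 1 = 0.672(s−2) = 0.672s − 1.344, so -0.006s = -0.344 and s = 57.3333.
Then α = 0.666×57.3333 = 38.18 and β = s−α = 19.15.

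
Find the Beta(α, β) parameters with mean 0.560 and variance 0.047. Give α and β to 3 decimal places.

Write ν = α+β; then α = μν and Var = μ(1−μ)/(ν+1).
ν = μ(1−μ)/Var − 1 = 0.246400/0.047 − 1 = 4.2426.
α = 0.560·4.2426 = 2.376, β = 0.440·4.2426 = 1.867.

α = 2.376, β = 1.867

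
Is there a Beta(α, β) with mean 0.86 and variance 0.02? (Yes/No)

The Beta variance bound is σ² < μ(1−μ).
Here μ(1−μ) = 0.86×0.14 = 0.1204, and 0.02 < 0.1204.

Yes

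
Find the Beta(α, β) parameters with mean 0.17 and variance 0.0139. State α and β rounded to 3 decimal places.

α = 1.556, β = 7.595

Write ν = α+β; then α = μν and Var = μ(1−μ)/(ν+1).
ν = μ(1−μ)/Var − 1 = 0.1411/0.0139 − 1 = 9.1511.
α = 0.17·9.1511 = 1.556, β = 0.83·9.1511 = 7.595.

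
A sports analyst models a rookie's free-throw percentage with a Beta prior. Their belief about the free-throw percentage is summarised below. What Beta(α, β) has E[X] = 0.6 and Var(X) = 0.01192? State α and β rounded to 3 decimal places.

Write ν = α+β; then α = μν and Var = μ(1−μ)/(ν+1).
ν = μ(1−μ)/Var − 1 = 0.24/0.01192 − 1 = 19.1342.
α = 0.6·19.1342 = 11.481, β = 0.4·19.1342 = 7.654.

α = 11.481, β = 7.654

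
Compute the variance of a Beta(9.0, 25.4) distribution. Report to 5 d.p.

0.00546

Var = αβ/[(α+β)²(α+β+1)] = (9.0×25.4)/(34.4²×35.4) = 228.60/41890.944 = 0.00546.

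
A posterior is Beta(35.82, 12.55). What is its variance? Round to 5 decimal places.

0.00389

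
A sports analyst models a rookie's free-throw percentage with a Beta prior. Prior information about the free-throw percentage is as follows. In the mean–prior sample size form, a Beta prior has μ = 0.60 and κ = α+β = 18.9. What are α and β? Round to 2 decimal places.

α = 11.34, β = 7.56

Split κ in proportion μ : (1−μ): α = 0.60·18.9 = 11.34, β = 18.9 − 11.34 = 7.56.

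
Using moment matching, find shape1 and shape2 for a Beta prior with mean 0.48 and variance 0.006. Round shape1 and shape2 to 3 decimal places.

Let s = shape1+shape2. The Beta variance is μ(1−μ)/(s+1).
So s+1 = μ(1−μ)/σ² = (0.48×0.52)/0.006 = 0.2496/0.006 = 41.6000, giving s = 40.6000.
Then shape1 = μs = 0.48×40.6000 = 19.488 and shape2 = (1−μ)s = 0.52×40.6000 = 21.112.

shape1 = 19.488, shape2 = 21.112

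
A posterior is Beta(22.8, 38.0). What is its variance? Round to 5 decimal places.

0.00379

Var = αβ/[(α+β)²(α+β+1)] = (22.8×38.0)/(60.8²×61.8) = 866.40/228452.352 = 0.00379.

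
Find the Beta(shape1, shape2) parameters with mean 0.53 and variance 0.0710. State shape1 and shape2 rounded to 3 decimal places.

shape1 = 1.329, shape2 = 1.179

Write ν = shape1+shape2; then shape1 = μν and Var = μ(1−μ)/(ν+1).
ν = μ(1−μ)/Var − 1 = 0.2491/0.0710 − 1 = 2.5085.
shape1 = 0.53·2.5085 = 1.329, shape2 = 0.47·2.5085 = 1.179.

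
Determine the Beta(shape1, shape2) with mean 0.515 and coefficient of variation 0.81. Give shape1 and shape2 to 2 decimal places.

shape1 = 0.22, shape2 = 0.21

σ = CV·μ = 0.81×0.515 = 0.41715, so σ² = 0.174014.
s+1 = μ(1−μ)/σ² = 0.249775/0.174014 = 1.4354, so s = shape1+shape2 = 0.4354.
shape1 = μs = 0.22, shape2 = (1−μ)s = 0.21.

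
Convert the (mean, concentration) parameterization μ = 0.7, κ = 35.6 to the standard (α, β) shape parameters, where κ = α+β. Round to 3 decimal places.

Split κ in proportion μ : (1−μ): α = 0.7·35.6 = 24.920, β = 35.6 − 24.920 = 10.680.

α = 24.920, β = 10.680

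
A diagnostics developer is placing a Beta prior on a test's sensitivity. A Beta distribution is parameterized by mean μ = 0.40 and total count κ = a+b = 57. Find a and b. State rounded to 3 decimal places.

a = 22.800, b = 34.200

Split κ in proportion μ : (1−μ): a = 0.40·57 = 22.800, b = 57 − 22.800 = 34.200.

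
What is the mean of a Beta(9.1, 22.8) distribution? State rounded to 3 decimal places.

E[X] = α/(α+β) = 9.1/31.9 = 0.285.

0.285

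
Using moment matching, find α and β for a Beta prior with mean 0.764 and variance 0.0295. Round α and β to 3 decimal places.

By moment matching, α+β = μ(1−μ)/σ² − 1 = (0.764·0.236)/0.0295 − 1 = 6.1120 − 1 = 5.1120.
Since α/(α+β) = μ, α = 0.764·5.1120 = 3.906 and β = 0.236·5.1120 = 1.206.

α = 3.906, β = 1.206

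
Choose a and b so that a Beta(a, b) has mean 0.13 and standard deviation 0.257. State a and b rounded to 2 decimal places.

a = 0.09, b = 0.62

σ² = 0.257² = 0.066049.
With s = a+b, Var = μ(1−μ)/(s+1), so s+1 = (0.13×0.87)/0.066049 = 1.7124 and s = 0.7124.
a = μs = 0.09, b = (1−μ)s = 0.62.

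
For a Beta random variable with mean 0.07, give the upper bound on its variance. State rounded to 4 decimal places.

For fixed mean μ the Beta variance is μ(1−μ)/(α+β+1), increasing as α+β decreases.
Its least upper bound (not attained) is μ(1−μ) = 0.07·0.93 = 0.0651.

0.0651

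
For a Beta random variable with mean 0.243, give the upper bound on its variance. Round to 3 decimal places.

0.184

For fixed mean μ the Beta variance is μ(1−μ)/(α+β+1), increasing as α+β decreases.
Its least upper bound (not attained) is μ(1−μ) = 0.243·0.757 = 0.184.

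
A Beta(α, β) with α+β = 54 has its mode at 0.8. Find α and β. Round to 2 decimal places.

For α,β>1 the mode is (α−1)/(α+β−2), so α = mode·(κ−2)+1 = 0.8×52+1 = 42.60.
And β = (1−mode)·(κ−2)+1 = 0.2×52+1 = 11.40.

α = 42.60, β = 11.40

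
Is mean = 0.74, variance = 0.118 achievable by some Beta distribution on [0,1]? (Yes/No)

Yes

For any Beta, Var(X) < E[X]·(1−E[X]).
Here μ(1−μ) = 0.74×0.26 = 0.1924, and 0.118 < 0.1924.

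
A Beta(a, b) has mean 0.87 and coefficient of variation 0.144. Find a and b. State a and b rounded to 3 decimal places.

σ = CV·μ = 0.144×0.87 = 0.12528, so σ² = 0.015695.
s+1 = μ(1−μ)/σ² = 0.1131/0.015695 = 7.2061, so s = a+b = 6.2061.
a = μs = 5.399, b = (1−μ)s = 0.807.

a = 5.399, b = 0.807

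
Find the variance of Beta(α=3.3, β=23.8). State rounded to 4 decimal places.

μ = 3.3/27.1 = 0.121771; Var = μ(1−μ)/(α+β+1) = 0.1069430/28.1 = 0.0038.

0.0038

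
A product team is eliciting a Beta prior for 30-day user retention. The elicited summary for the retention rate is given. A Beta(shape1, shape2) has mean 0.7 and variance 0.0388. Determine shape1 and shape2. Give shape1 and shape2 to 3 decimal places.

Write ν = shape1+shape2; then shape1 = μν and Var = μ(1−μ)/(ν+1).
ν = μ(1−μ)/Var − 1 = 0.21/0.0388 − 1 = 4.4124.
shape1 = 0.7·4.4124 = 3.089, shape2 = 0.3·4.4124 = 1.324.

shape1 = 3.089, shape2 = 1.324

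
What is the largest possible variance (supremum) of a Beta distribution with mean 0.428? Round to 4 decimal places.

0.2448

For fixed mean μ the Beta variance is μ(1−μ)/(α+β+1), increasing as α+β decreases.
Its least upper bound (not attained) is μ(1−μ) = 0.428·0.572 = 0.2448.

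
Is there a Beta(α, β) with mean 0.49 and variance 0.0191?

Yes

The Beta variance bound is σ² < μ(1−μ).
Here μ(1−μ) = 0.49×0.51 = 0.2499, and 0.0191 < 0.2499.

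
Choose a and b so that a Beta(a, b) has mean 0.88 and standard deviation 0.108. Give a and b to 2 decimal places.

a = 7.09, b = 0.97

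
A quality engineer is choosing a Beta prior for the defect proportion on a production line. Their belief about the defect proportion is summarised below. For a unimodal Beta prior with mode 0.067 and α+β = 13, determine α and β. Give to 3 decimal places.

α = 1.737, β = 11.263

For α,β>1 the mode is (α−1)/(α+β−2), so α = mode·(κ−2)+1 = 0.067×11+1 = 1.737.
And β = (1−mode)·(κ−2)+1 = 0.933×11+1 = 11.263.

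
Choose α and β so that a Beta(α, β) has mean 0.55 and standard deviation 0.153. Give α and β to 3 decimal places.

α = 5.265, β = 4.308

σ² = 0.153² = 0.023409.
With s = α+β, Var = μ(1−μ)/(s+1), so s+1 = (0.55×0.45)/0.023409 = 10.5729 and s = 9.5729.
α = μs = 5.265, β = (1−μ)s = 4.308.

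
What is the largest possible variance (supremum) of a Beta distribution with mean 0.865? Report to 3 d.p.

0.117

For fixed mean μ the Beta variance is μ(1−μ)/(α+β+1), increasing as α+β decreases.
Its least upper bound (not attained) is μ(1−μ) = 0.865·0.135 = 0.117.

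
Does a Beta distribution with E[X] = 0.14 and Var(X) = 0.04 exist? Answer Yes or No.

Yes

For any Beta, Var(X) < E[X]·(1−E[X]).
Here μ(1−μ) = 0.14×0.86 = 0.1204, and 0.04 < 0.1204.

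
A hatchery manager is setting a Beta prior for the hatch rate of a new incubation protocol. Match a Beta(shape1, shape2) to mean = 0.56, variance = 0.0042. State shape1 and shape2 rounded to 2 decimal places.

shape1 = 32.29, shape2 = 25.37

By moment matching, shape1+shape2 = μ(1−μ)/σ² − 1 = (0.56·0.44)/0.0042 − 1 = 58.6667 − 1 = 57.6667.
Since shape1/(shape1+shape2) = μ, shape1 = 0.56·57.6667 = 32.29 and shape2 = 0.44·57.6667 = 25.37.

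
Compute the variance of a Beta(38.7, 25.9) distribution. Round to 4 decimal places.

α+β = 64.6 and αβ = 1002.33, so Var = αβ/[(α+β)²(α+β+1)] = 1002.33/273759.296 = 0.0037.

0.0037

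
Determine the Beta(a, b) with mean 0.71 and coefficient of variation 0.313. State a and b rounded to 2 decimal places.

a = 2.25, b = 0.92

σ = CV·μ = 0.313×0.71 = 0.22223, so σ² = 0.049386.
s+1 = μ(1−μ)/σ² = 0.2059/0.049386 = 4.1692, so s = a+b = 3.1692.
a = μs = 2.25, b = (1−μ)s = 0.92.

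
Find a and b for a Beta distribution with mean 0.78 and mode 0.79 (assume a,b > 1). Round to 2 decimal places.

a = 45.24, b = 12.76

Let s = a+b. Mean gives a = μs = 0.78s; mode gives (a−1)/(s−2) = 0.79.
Substituting: 0.78s − 1 = 0.79(s−2) = 0.79s − 1.58, so -0.01s = -0.58 and s = 58.0000.
Then a = 0.78×58.0000 = 45.24 and b = s−a = 12.76.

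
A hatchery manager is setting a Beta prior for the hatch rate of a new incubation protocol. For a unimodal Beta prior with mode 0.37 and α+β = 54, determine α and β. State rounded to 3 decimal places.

For α,β>1 the mode is (α−1)/(α+β−2), so α = mode·(κ−2)+1 = 0.37×52+1 = 20.240.
And β = (1−mode)·(κ−2)+1 = 0.63×52+1 = 33.760.

α = 20.240, β = 33.760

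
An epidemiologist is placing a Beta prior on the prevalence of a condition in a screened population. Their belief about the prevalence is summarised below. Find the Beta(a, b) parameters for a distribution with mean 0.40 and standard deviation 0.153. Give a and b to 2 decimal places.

Variance = 0.153² = 0.023409. The moment-matching identity a+b = μ(1−μ)/Var − 1 gives
a+b = 0.2400/0.023409 − 1 = 9.2525, so a = μ·9.2525 = 3.70 and b = (1−μ)·9.2525 = 5.55.

a = 3.70, b = 5.55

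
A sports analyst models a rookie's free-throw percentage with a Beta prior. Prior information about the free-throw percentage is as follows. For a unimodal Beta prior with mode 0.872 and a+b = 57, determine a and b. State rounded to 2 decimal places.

Since the density peak of Beta(a,b) is at (a−1)/(a+b−2),
a = 1 + 0.872(57−2) = 48.96 and b = 57 − 48.96 = 8.04.

a = 48.96, b = 8.04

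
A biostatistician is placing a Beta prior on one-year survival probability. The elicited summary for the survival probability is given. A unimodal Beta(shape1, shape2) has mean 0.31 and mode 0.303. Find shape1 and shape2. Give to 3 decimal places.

shape1 = 17.449, shape2 = 38.837

Let s = shape1+shape2. Mean gives shape1 = μs = 0.31s; mode gives (shape1−1)/(s−2) = 0.303.
Substituting: 0.31s − 1 = 0.303(s−2) = 0.303s − 0.606, so 0.007s = 0.394 and s = 56.2857.
Then shape1 = 0.31×56.2857 = 17.449 and shape2 = s−shape1 = 38.837.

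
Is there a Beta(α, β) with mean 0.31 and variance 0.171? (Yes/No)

For any Beta, Var(X) < E[X]·(1−E[X]).
Here μ(1−μ) = 0.31×0.69 = 0.2139, and 0.171 < 0.2139.

Yes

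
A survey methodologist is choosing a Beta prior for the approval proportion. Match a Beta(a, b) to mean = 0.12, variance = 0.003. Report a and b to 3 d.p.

a = 4.104, b = 30.096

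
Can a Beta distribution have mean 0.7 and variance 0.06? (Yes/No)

Yes

A Beta with mean μ has variance μ(1−μ)/(α+β+1) < μ(1−μ).
Here μ(1−μ) = 0.7×0.3 = 0.21, and 0.06 < 0.21.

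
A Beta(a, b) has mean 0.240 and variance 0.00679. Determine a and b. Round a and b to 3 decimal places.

a = 6.207, b = 19.656

Write ν = a+b; then a = μν and Var = μ(1−μ)/(ν+1).
ν = μ(1−μ)/Var − 1 = 0.182400/0.00679 − 1 = 25.8630.
a = 0.240·25.8630 = 6.207, b = 0.760·25.8630 = 19.656.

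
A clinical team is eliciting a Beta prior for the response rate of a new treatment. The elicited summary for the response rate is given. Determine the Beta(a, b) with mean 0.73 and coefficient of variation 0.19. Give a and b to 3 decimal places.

σ = CV·μ = 0.19×0.73 = 0.13870, so σ² = 0.019238.
s+1 = μ(1−μ)/σ² = 0.1971/0.019238 = 10.2455, so s = a+b = 9.2455.
a = μs = 6.749, b = (1−μ)s = 2.496.

a = 6.749, b = 2.496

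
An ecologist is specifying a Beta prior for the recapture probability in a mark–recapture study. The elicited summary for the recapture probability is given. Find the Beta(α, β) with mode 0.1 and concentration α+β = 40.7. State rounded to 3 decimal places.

α = 4.870, β = 35.830

Since the density peak of Beta(α,β) is at (α−1)/(α+β−2),
α = 1 + 0.1(40.7−2) = 4.870 and β = 40.7 − 4.870 = 35.830.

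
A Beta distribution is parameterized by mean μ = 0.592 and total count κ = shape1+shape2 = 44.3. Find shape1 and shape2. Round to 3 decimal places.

shape1 = 26.226, shape2 = 18.074

shape1 = μκ = 0.592×44.3 = 26.226 and shape2 = (1−μ)κ = 0.408×44.3 = 18.074.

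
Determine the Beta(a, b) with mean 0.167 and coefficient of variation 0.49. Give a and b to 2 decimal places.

Var = (CV·μ)² = (0.49×0.167)² = 0.006696.
a+b = μ(1−μ)/Var − 1 = 0.139111/0.006696 − 1 = 19.7748.
Thus a = 0.167·19.7748 = 3.30 and b = 0.833·19.7748 = 16.47.

a = 3.30, b = 16.47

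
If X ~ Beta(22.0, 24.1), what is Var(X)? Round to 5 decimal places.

Var = αβ/[(α+β)²(α+β+1)] = (22.0×24.1)/(46.1²×47.1) = 530.20/100097.391 = 0.00530.

0.00530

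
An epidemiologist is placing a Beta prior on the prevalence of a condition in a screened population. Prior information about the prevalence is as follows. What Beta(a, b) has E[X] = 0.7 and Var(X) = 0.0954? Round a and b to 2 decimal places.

Let s = a+b. The Beta variance is μ(1−μ)/(s+1).
So s+1 = μ(1−μ)/σ² = (0.7×0.3)/0.0954 = 0.21/0.0954 = 2.2013, giving s = 1.2013.
Then a = μs = 0.7×1.2013 = 0.84 and b = (1−μ)s = 0.3×1.2013 = 0.36.

a = 0.84, b = 0.36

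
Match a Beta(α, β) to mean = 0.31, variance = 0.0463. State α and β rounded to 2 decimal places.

α = 1.12, β = 2.50

By moment matching, α+β = μ(1−μ)/σ² − 1 = (0.31·0.69)/0.0463 − 1 = 4.6199 − 1 = 3.6199.
Since α/(α+β) = μ, α = 0.31·3.6199 = 1.12 and β = 0.69·3.6199 = 2.50.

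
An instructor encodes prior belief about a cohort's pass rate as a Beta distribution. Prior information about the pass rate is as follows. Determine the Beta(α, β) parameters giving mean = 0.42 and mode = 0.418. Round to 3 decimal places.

α = 34.440, β = 47.560

Let s = α+β. Mean gives α = μs = 0.42s; mode gives (α−1)/(s−2) = 0.418.
Substituting: 0.42s − 1 = 0.418(s−2) = 0.418s − 0.836, so 0.002s = 0.164 and s = 82.0000.
Then α = 0.42×82.0000 = 34.440 and β = s−α = 47.560.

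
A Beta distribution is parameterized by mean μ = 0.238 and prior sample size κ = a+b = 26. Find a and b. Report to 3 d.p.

a = μκ = 0.238×26 = 6.188 and b = (1−μ)κ = 0.762×26 = 19.812.

a = 6.188, b = 19.812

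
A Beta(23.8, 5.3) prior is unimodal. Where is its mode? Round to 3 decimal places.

The density x^(α−1)(1−x)^(β−1) is maximised at (α−1)/(α+β−2) = 22.8/27.1 = 0.841.

0.841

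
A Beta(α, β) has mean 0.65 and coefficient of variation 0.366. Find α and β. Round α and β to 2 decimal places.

α = 1.96, β = 1.06

Var = (CV·μ)² = (0.366×0.65)² = 0.056596.
α+β = μ(1−μ)/Var − 1 = 0.2275/0.056596 − 1 = 3.0197.
Thus α = 0.65·3.0197 = 1.96 and β = 0.35·3.0197 = 1.06.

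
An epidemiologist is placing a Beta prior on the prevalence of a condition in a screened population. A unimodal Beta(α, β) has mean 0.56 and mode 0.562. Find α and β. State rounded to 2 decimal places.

With s = α+β: μ = α/s and mode = (α−1)/(s−2). Eliminating α = μs,
μs − 1 = m(s−2) ⇒ s(μ−m) = 1−2m ⇒ s = -0.124/-0.002 = 62.0000.
So α = μs = 34.72, β = (1−μ)s = 27.28.

α = 34.72, β = 27.28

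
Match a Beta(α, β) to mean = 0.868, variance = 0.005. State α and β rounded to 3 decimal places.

α = 19.022, β = 2.893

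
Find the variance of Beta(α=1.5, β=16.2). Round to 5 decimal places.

μ = 1.5/17.7 = 0.084746; Var = μ(1−μ)/(α+β+1) = 0.0775639/18.7 = 0.00415.

0.00415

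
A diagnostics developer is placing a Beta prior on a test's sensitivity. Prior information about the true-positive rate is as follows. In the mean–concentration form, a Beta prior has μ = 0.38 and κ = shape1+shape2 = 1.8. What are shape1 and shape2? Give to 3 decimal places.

shape1 = 0.684, shape2 = 1.116

Split κ in proportion μ : (1−μ): shape1 = 0.38·1.8 = 0.684, shape2 = 1.8 − 0.684 = 1.116.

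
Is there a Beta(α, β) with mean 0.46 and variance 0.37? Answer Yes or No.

No

A Beta with mean μ has variance μ(1−μ)/(α+β+1) < μ(1−μ).
Here μ(1−μ) = 0.46×0.54 = 0.2484, and 0.37 ≥ 0.2484.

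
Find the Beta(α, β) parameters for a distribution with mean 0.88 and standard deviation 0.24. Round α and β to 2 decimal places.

α = 0.73, β = 0.10

First σ² = 0.0576. Setting α = μn, β = (1−μ)n with n = α+β,
μ(1−μ)/(n+1) = 0.0576 ⇒ n+1 = 0.1056/0.0576 = 1.8333 ⇒ n = 0.8333.
Hence α = 0.88×0.8333 = 0.73, β = 0.12×0.8333 = 0.10.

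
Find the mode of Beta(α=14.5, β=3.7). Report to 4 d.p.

The density x^(α−1)(1−x)^(β−1) is maximised at (α−1)/(α+β−2) = 13.5/16.2 = 0.8333.

0.8333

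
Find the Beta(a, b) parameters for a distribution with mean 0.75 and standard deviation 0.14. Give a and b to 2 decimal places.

a = 6.42, b = 2.14

Variance = 0.14² = 0.0196. The moment-matching identity a+b = μ(1−μ)/Var − 1 gives
a+b = 0.1875/0.0196 − 1 = 8.5663, so a = μ·8.5663 = 6.42 and b = (1−μ)·8.5663 = 2.14.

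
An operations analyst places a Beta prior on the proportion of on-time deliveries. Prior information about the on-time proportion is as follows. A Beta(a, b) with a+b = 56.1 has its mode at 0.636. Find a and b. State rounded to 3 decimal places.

a = 35.408, b = 20.692

Mode = (a−1)/(κ−2) with κ = a+b, so a−1 = 0.636·54.1 = 34.408.
a = 35.408; b = κ − a = 20.692.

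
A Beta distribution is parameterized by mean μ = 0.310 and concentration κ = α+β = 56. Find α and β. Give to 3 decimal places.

Split κ in proportion μ : (1−μ): α = 0.310·56 = 17.360, β = 56 − 17.360 = 38.640.

α = 17.360, β = 38.640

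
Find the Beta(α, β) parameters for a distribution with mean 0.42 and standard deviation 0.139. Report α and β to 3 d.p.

First σ² = 0.019321. Setting α = μn, β = (1−μ)n with n = α+β,
μ(1−μ)/(n+1) = 0.019321 ⇒ n+1 = 0.2436/0.019321 = 12.6080 ⇒ n = 11.6080.
Hence α = 0.42×11.6080 = 4.875, β = 0.58×11.6080 = 6.733.

α = 4.875, β = 6.733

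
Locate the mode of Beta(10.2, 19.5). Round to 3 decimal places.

The density x^(α−1)(1−x)^(β−1) is maximised at (α−1)/(α+β−2) = 9.2/27.7 = 0.332.

0.332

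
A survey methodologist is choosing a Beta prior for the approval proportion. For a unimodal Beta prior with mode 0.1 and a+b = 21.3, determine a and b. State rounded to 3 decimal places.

a = 2.930, b = 18.370

Mode = (a−1)/(κ−2) with κ = a+b, so a−1 = 0.1·19.3 = 1.930.
a = 2.930; b = κ − a = 18.370.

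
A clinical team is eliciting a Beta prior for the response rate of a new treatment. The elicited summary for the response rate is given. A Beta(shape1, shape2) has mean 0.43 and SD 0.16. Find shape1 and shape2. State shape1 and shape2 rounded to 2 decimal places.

shape1 = 3.69, shape2 = 4.89

σ² = 0.16² = 0.0256.
With s = shape1+shape2, Var = μ(1−μ)/(s+1), so s+1 = (0.43×0.57)/0.0256 = 9.5742 and s = 8.5742.
shape1 = μs = 3.69, shape2 = (1−μ)s = 4.89.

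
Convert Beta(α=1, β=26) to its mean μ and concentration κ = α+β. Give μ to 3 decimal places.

κ = α+β = 1+26 = 27; μ = α/κ = 1/27 = 0.037.

μ = 0.037, κ = 27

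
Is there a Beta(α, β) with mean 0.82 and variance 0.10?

The Beta variance bound is σ² < μ(1−μ).
Here μ(1−μ) = 0.82×0.18 = 0.1476, and 0.10 < 0.1476.

Yes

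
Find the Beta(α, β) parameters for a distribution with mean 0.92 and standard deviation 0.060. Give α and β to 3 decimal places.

σ² = 0.060² = 0.003600.
With s = α+β, Var = μ(1−μ)/(s+1), so s+1 = (0.92×0.08)/0.003600 = 20.4444 and s = 19.4444.
α = μs = 17.889, β = (1−μ)s = 1.556.

α = 17.889, β = 1.556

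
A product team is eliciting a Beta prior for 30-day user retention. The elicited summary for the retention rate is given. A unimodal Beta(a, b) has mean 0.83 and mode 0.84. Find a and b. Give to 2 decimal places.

Let s = a+b. Mean gives a = μs = 0.83s; mode gives (a−1)/(s−2) = 0.84.
Substituting: 0.83s − 1 = 0.84(s−2) = 0.84s − 1.68, so -0.01s = -0.68 and s = 68.0000.
Then a = 0.83×68.0000 = 56.44 and b = s−a = 11.56.

a = 56.44, b = 11.56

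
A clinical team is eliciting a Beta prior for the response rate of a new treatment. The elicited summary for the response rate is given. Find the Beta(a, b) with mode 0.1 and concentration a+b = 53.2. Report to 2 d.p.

Since the density peak of Beta(a,b) is at (a−1)/(a+b−2),
a = 1 + 0.1(53.2−2) = 6.12 and b = 53.2 − 6.12 = 47.08.

a = 6.12, b = 47.08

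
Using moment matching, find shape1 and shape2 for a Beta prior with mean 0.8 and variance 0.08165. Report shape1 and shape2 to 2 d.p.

shape1 = 0.77, shape2 = 0.19

Write ν = shape1+shape2; then shape1 = μν and Var = μ(1−μ)/(ν+1).
ν = μ(1−μ)/Var − 1 = 0.16/0.08165 − 1 = 0.9596.
shape1 = 0.8·0.9596 = 0.77, shape2 = 0.2·0.9596 = 0.19.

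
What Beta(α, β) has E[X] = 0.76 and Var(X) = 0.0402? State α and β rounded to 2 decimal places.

Let s = α+β. The Beta variance is μ(1−μ)/(s+1).
So s+1 = μ(1−μ)/σ² = (0.76×0.24)/0.0402 = 0.1824/0.0402 = 4.5373, giving s = 3.5373.
Then α = μs = 0.76×3.5373 = 2.69 and β = (1−μ)s = 0.24×3.5373 = 0.85.

α = 2.69, β = 0.85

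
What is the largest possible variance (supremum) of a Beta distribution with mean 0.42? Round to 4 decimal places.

0.2436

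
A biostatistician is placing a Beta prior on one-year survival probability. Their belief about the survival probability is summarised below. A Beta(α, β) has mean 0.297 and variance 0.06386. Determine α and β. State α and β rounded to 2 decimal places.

Write ν = α+β; then α = μν and Var = μ(1−μ)/(ν+1).
ν = μ(1−μ)/Var − 1 = 0.208791/0.06386 − 1 = 2.2695.
α = 0.297·2.2695 = 0.67, β = 0.703·2.2695 = 1.60.

α = 0.67, β = 1.60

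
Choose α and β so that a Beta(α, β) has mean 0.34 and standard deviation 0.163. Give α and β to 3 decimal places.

σ² = 0.163² = 0.026569.
With s = α+β, Var = μ(1−μ)/(s+1), so s+1 = (0.34×0.66)/0.026569 = 8.4459 and s = 7.4459.
α = μs = 2.532, β = (1−μ)s = 4.914.

α = 2.532, β = 4.914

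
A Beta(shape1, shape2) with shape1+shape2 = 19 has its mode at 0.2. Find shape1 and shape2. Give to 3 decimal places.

For shape1,shape2>1 the mode is (shape1−1)/(shape1+shape2−2), so shape1 = mode·(κ−2)+1 = 0.2×17+1 = 4.400.
And shape2 = (1−mode)·(κ−2)+1 = 0.8×17+1 = 14.600.

shape1 = 4.400, shape2 = 14.600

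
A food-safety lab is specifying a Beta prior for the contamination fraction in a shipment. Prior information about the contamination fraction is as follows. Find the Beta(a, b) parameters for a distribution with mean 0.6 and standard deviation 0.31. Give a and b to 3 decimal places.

First σ² = 0.0961. Setting a = μn, b = (1−μ)n with n = a+b,
μ(1−μ)/(n+1) = 0.0961 ⇒ n+1 = 0.24/0.0961 = 2.4974 ⇒ n = 1.4974.
Hence a = 0.6×1.4974 = 0.898, b = 0.4×1.4974 = 0.599.

a = 0.898, b = 0.599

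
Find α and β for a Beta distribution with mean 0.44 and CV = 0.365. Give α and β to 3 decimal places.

α = 3.763, β = 4.790

Var = (CV·μ)² = (0.365×0.44)² = 0.025792.
α+β = μ(1−μ)/Var − 1 = 0.2464/0.025792 − 1 = 8.5532.
Thus α = 0.44·8.5532 = 3.763 and β = 0.56·8.5532 = 4.790.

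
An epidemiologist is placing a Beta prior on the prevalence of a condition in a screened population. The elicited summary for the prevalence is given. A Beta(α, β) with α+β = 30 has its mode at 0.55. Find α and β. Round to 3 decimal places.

Mode = (α−1)/(κ−2) with κ = α+β, so α−1 = 0.55·28 = 15.400.
α = 16.400; β = κ − α = 13.600.

α = 16.400, β = 13.600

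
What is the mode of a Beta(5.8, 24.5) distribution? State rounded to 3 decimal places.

With α,β > 1, mode = (α−1)/(α+β−2) = 4.8/28.3 = 0.170.

0.170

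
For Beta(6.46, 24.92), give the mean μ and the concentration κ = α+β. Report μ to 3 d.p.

μ = 0.206, κ = 31.38

κ = α+β = 6.46+24.92 = 31.38; μ = α/κ = 6.46/31.38 = 0.206.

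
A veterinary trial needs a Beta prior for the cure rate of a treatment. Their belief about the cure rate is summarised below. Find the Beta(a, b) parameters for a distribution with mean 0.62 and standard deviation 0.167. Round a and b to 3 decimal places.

First σ² = 0.027889. Setting a = μn, b = (1−μ)n with n = a+b,
μ(1−μ)/(n+1) = 0.027889 ⇒ n+1 = 0.2356/0.027889 = 8.4478 ⇒ n = 7.4478.
Hence a = 0.62×7.4478 = 4.618, b = 0.38×7.4478 = 2.830.

a = 4.618, b = 2.830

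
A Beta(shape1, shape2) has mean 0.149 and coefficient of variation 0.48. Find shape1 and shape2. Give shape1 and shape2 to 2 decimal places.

shape1 = 3.54, shape2 = 20.24

σ = CV·μ = 0.48×0.149 = 0.07152, so σ² = 0.005115.
s+1 = μ(1−μ)/σ² = 0.126799/0.005115 = 24.7891, so s = shape1+shape2 = 23.7891.
shape1 = μs = 3.54, shape2 = (1−μ)s = 20.24.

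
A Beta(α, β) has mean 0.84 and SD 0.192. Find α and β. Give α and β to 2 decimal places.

α = 2.22, β = 0.42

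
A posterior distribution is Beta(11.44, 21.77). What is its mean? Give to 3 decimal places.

0.344

E[X] = α/(α+β) = 11.44/33.21 = 0.344.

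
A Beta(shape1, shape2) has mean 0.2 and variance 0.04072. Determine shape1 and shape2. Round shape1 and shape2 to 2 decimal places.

shape1 = 0.59, shape2 = 2.34

By moment matching, shape1+shape2 = μ(1−μ)/σ² − 1 = (0.2·0.8)/0.04072 − 1 = 3.9293 − 1 = 2.9293.
Since shape1/(shape1+shape2) = μ, shape1 = 0.2·2.9293 = 0.59 and shape2 = 0.8·2.9293 = 2.34.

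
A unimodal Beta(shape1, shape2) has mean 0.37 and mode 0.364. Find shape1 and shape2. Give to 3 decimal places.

shape1 = 16.773, shape2 = 28.560

Let s = shape1+shape2. Mean gives shape1 = μs = 0.37s; mode gives (shape1−1)/(s−2) = 0.364.
Substituting: 0.37s − 1 = 0.364(s−2) = 0.364s − 0.728, so 0.006s = 0.272 and s = 45.3333.
Then shape1 = 0.37×45.3333 = 16.773 and shape2 = s−shape1 = 28.560.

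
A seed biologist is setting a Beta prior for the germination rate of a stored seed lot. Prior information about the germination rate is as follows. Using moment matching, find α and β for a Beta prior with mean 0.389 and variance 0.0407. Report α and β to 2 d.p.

α = 1.88, β = 2.96

By moment matching, α+β = μ(1−μ)/σ² − 1 = (0.389·0.611)/0.0407 − 1 = 5.8398 − 1 = 4.8398.
Since α/(α+β) = μ, α = 0.389·4.8398 = 1.88 and β = 0.611·4.8398 = 2.96.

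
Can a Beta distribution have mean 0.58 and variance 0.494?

For any Beta, Var(X) < E[X]·(1−E[X]).
Here μ(1−μ) = 0.58×0.42 = 0.2436, and 0.494 ≥ 0.2436.

No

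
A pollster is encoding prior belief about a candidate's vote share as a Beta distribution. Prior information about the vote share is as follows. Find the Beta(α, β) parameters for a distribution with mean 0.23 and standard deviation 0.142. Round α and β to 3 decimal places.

α = 1.790, β = 5.993

First σ² = 0.020164. Setting α = μn, β = (1−μ)n with n = α+β,
μ(1−μ)/(n+1) = 0.020164 ⇒ n+1 = 0.1771/0.020164 = 8.7830 ⇒ n = 7.7830.
Hence α = 0.23×7.7830 = 1.790, β = 0.77×7.7830 = 5.993.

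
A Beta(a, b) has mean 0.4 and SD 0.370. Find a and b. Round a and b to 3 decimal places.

Variance = 0.370² = 0.136900. The moment-matching identity a+b = μ(1−μ)/Var − 1 gives
a+b = 0.24/0.136900 − 1 = 0.7531, so a = μ·0.7531 = 0.301 and b = (1−μ)·0.7531 = 0.452.

a = 0.301, b = 0.452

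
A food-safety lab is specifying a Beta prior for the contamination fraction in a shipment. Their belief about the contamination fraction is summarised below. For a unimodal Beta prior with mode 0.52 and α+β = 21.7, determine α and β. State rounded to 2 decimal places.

Since the density peak of Beta(α,β) is at (α−1)/(α+β−2),
α = 1 + 0.52(21.7−2) = 11.24 and β = 21.7 − 11.24 = 10.46.

α = 11.24, β = 10.46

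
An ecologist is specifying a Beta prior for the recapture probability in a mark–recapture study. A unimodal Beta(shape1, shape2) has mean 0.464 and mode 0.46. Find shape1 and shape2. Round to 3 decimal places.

shape1 = 9.280, shape2 = 10.720

With s = shape1+shape2: μ = shape1/s and mode = (shape1−1)/(s−2). Eliminating shape1 = μs,
μs − 1 = m(s−2) ⇒ s(μ−m) = 1−2m ⇒ s = 0.08/0.004 = 20.0000.
So shape1 = μs = 9.280, shape2 = (1−μ)s = 10.720.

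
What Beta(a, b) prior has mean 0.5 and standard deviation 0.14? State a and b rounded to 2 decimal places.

σ² = 0.14² = 0.0196.
With s = a+b, Var = μ(1−μ)/(s+1), so s+1 = (0.5×0.5)/0.0196 = 12.7551 and s = 11.7551.
a = μs = 5.88, b = (1−μ)s = 5.88.

a = 5.88, b = 5.88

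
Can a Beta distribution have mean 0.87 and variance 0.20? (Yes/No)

The Beta variance bound is σ² < μ(1−μ).
Here μ(1−μ) = 0.87×0.13 = 0.1131, and 0.20 ≥ 0.1131.

No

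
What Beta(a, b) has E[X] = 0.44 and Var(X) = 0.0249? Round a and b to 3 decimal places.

a = 3.914, b = 4.982

Write ν = a+b; then a = μν and Var = μ(1−μ)/(ν+1).
ν = μ(1−μ)/Var − 1 = 0.2464/0.0249 − 1 = 8.8956.
a = 0.44·8.8956 = 3.914, b = 0.56·8.8956 = 4.982.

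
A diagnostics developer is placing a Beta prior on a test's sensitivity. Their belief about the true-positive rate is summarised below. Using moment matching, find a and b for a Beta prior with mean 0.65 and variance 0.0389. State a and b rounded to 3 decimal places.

a = 3.151, b = 1.697

Let s = a+b. The Beta variance is μ(1−μ)/(s+1).
So s+1 = μ(1−μ)/σ² = (0.65×0.35)/0.0389 = 0.2275/0.0389 = 5.8483, giving s = 4.8483.
Then a = μs = 0.65×4.8483 = 3.151 and b = (1−μ)s = 0.35×4.8483 = 1.697.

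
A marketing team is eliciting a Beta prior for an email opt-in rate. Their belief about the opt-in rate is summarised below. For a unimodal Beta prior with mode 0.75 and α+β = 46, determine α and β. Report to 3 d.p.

α = 34.000, β = 12.000

Since the density peak of Beta(α,β) is at (α−1)/(α+β−2),
α = 1 + 0.75(46−2) = 34.000 and β = 46 − 34.000 = 12.000.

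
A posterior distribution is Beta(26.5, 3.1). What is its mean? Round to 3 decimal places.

E[X] = α/(α+β) = 26.5/29.6 = 0.895.

0.895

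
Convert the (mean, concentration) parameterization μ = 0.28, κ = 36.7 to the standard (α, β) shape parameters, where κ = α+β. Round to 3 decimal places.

Split κ in proportion μ : (1−μ): α = 0.28·36.7 = 10.276, β = 36.7 − 10.276 = 26.424.

α = 10.276, β = 26.424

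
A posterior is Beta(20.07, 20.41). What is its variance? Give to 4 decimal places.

α+β = 40.48 and αβ = 409.6287, so Var = αβ/[(α+β)²(α+β+1)] = 409.6287/67970.388992 = 0.0060.

0.0060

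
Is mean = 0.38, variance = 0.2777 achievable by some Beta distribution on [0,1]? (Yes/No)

The Beta variance bound is σ² < μ(1−μ).
Here μ(1−μ) = 0.38×0.62 = 0.2356, and 0.2777 ≥ 0.2356.

No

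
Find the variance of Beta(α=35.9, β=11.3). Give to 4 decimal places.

μ = 35.9/47.2 = 0.760593; Var = μ(1−μ)/(α+β+1) = 0.1820912/48.2 = 0.0038.

0.0038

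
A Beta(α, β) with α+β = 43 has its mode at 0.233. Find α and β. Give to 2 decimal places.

α = 10.55, β = 32.45

For α,β>1 the mode is (α−1)/(α+β−2), so α = mode·(κ−2)+1 = 0.233×41+1 = 10.55.
And β = (1−mode)·(κ−2)+1 = 0.767×41+1 = 32.45.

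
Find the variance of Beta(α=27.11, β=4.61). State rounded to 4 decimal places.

α+β = 31.72 and αβ = 124.9771, so Var = αβ/[(α+β)²(α+β+1)] = 124.9771/32921.502848 = 0.0038.

0.0038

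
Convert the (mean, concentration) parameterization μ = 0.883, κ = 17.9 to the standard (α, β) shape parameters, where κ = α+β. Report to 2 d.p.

α = μκ = 0.883×17.9 = 15.81 and β = (1−μ)κ = 0.117×17.9 = 2.09.

α = 15.81, β = 2.09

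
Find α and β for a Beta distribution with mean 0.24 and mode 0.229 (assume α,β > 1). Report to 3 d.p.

α = 11.825, β = 37.447

Let s = α+β. Mean gives α = μs = 0.24s; mode gives (α−1)/(s−2) = 0.229.
Substituting: 0.24s − 1 = 0.229(s−2) = 0.229s − 0.458, so 0.011s = 0.542 and s = 49.2727.
Then α = 0.24×49.2727 = 11.825 and β = s−α = 37.447.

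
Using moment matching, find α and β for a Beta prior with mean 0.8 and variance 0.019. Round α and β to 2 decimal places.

α = 5.94, β = 1.48

Write ν = α+β; then α = μν and Var = μ(1−μ)/(ν+1).
ν = μ(1−μ)/Var − 1 = 0.16/0.019 − 1 = 7.4211.
α = 0.8·7.4211 = 5.94, β = 0.2·7.4211 = 1.48.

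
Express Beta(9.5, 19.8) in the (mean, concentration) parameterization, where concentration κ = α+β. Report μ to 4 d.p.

μ = 0.3242, κ = 29.3

κ = α+β = 9.5+19.8 = 29.3; μ = α/κ = 9.5/29.3 = 0.3242.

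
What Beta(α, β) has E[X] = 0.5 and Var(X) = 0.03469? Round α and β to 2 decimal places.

Let s = α+β. The Beta variance is μ(1−μ)/(s+1).
So s+1 = μ(1−μ)/σ² = (0.5×0.5)/0.03469 = 0.25/0.03469 = 7.2067, giving s = 6.2067.
Then α = μs = 0.5×6.2067 = 3.10 and β = (1−μ)s = 0.5×6.2067 = 3.10.

α = 3.10, β = 3.10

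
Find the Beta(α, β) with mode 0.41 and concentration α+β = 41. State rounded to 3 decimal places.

α = 16.990, β = 24.010

Since the density peak of Beta(α,β) is at (α−1)/(α+β−2),
α = 1 + 0.41(41−2) = 16.990 and β = 41 − 16.990 = 24.010.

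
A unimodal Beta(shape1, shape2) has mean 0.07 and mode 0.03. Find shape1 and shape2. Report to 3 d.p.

With s = shape1+shape2: μ = shape1/s and mode = (shape1−1)/(s−2). Eliminating shape1 = μs,
μs − 1 = m(s−2) ⇒ s(μ−m) = 1−2m ⇒ s = 0.94/0.04 = 23.5000.
So shape1 = μs = 1.645, shape2 = (1−μ)s = 21.855.

shape1 = 1.645, shape2 = 21.855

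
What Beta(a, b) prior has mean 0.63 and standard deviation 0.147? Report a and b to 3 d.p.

Variance = 0.147² = 0.021609. The moment-matching identity a+b = μ(1−μ)/Var − 1 gives
a+b = 0.2331/0.021609 − 1 = 9.7872, so a = μ·9.7872 = 6.166 and b = (1−μ)·9.7872 = 3.621.

a = 6.166, b = 3.621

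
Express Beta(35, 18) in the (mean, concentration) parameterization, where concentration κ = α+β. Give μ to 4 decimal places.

κ = α+β = 35+18 = 53; μ = α/κ = 35/53 = 0.6604.

μ = 0.6604, κ = 53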